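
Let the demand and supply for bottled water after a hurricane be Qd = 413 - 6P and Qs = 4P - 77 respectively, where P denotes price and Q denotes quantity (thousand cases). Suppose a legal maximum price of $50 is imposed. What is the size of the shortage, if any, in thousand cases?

0

Setting quantity demanded equal to quantity supplied, 413 - 6P = 4P - 77, gives P* = 49 and Q* = 119.
Since 50 is above P* = 49, the ceiling does not bind and the free-market outcome prevails.
Since the control does not bind, there is no shortage.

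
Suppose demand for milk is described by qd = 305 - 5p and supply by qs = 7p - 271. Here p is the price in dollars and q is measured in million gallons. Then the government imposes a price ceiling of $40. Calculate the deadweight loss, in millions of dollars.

537.6

Equilibrium: 305 - 5p = 7p - 271, so 576 = 12p and p* = 48, q* = 65.
Because the ceiling (40) lies below the market-clearing price, it is binding.
At p = 40: qd = 305 - 5·40 = 105 and qs = 7·40 - 271 = 9.
Quantity traded falls to 9. At q = 9 the demand price is (305 - 9)/5 = 59.2 and the supply price is (271 + 9)/7 = 40.
Deadweight loss = ½ · (59.2 - 40) · (65 - 9) = ½ · 19.2 · 56 = 537.6.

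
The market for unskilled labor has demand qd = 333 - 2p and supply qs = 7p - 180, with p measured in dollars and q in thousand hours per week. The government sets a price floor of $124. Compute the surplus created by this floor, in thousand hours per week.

603

Equilibrium: 333 - 2p = 7p - 180, so 513 = 9p and p* = 57, q* = 219.
Since 124 > 57, the floor is binding.
At p = 124: qd = 333 - 2·124 = 85 and qs = 7·124 - 180 = 688.
Surplus = qs - qd = 688 - 85 = 603.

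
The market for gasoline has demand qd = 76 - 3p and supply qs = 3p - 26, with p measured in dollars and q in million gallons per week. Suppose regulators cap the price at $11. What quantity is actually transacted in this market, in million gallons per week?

7

Setting quantity demanded equal to quantity supplied, 76 - 3p = 3p - 26, gives p* = 17 and q* = 25.
Since 11 < 17, the ceiling is binding.
At p = 11: qd = 76 - 3·11 = 43 and qs = 3·11 - 26 = 7.
The quantity actually transacted is the short side, supply: 7.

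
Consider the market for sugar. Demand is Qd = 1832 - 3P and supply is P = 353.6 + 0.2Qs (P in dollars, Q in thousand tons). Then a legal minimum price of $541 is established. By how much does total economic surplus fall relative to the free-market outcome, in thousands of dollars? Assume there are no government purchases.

Rearranging supply gives Qs = 5P - 1768. Without the control the market clears where 1832 - 3P = 5P - 1768, i.e. P* = 450 and Q* = 482.
Because the floor (541) lies above the market-clearing price, it is binding.
At P = 541: Qd = 1832 - 3·541 = 209 and Qs = 5·541 - 1768 = 937.
Quantity traded falls to 209. At Q = 209 the demand price is (1832 - 209)/3 = 541 and the supply price is (1768 + 209)/5 = 395.4.
Deadweight loss = ½ · (541 - 395.4) · (482 - 209) = ½ · 145.6 · 273 = 19874.4.

19874.4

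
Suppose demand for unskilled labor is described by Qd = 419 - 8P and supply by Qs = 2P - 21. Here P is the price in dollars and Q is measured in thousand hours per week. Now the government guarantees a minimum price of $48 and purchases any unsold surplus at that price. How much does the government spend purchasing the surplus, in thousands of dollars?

In a free market, 419 - 8P = 2P - 21 gives the equilibrium P* = 44, Q* = 67.
Because the floor (48) lies above the market-clearing price, it is binding.
At P = 48: Qd = 419 - 8·48 = 35 and Qs = 2·48 - 21 = 75.
Surplus = Qs - Qd = 40.
Government expenditure = surplus × support price = 40 × 48 = 1920.

1920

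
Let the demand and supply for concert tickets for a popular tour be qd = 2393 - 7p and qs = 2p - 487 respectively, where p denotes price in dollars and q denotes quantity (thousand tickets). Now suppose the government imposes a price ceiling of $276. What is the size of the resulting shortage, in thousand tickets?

396

Setting quantity demanded equal to quantity supplied, 2393 - 7p = 2p - 487, gives p* = 320 and q* = 153.
The ceiling of 276 is below the equilibrium price 320, so it binds.
At p = 276: qd = 2393 - 7·276 = 461 and qs = 2·276 - 487 = 65.
Shortage = qd - qs = 461 - 65 = 396.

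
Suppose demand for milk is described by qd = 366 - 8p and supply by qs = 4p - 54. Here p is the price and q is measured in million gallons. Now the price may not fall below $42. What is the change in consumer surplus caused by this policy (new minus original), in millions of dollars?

-406

In a free market, 366 - 8p = 4p - 54 gives the equilibrium p* = 35, q* = 86.
Since 42 > 35, the floor is binding.
At p = 42: qd = 366 - 8·42 = 30 and qs = 4·42 - 54 = 114.
Consumer surplus without the control is ½ · (45.75 - 35) · 86 = 462.25.
With the floor, consumers buy 30 units at 42, so CS = ½ · (45.75 - 42) · 30 = 56.25.
Change in consumer surplus = 56.25 - 462.25 = -406.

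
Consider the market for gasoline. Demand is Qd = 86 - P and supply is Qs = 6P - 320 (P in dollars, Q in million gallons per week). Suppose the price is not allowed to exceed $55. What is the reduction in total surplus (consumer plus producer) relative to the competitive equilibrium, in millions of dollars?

189

Setting quantity demanded equal to quantity supplied, 86 - P = 6P - 320, gives P* = 58 and Q* = 28.
Since 55 < 58, the ceiling is binding.
At P = 55: Qd = 86 - 55 = 31 and Qs = 6·55 - 320 = 10.
Quantity traded falls to 10. At Q = 10 the demand price is 86 - 10 = 76 and the supply price is (320 + 10)/6 = 55.
Deadweight loss = ½ · (76 - 55) · (28 - 10) = ½ · 21 · 18 = 189.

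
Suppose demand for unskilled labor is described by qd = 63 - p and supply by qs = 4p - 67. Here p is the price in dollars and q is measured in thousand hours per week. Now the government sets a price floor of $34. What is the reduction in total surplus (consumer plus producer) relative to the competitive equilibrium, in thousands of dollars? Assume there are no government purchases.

Without the control the market clears where 63 - p = 4p - 67, i.e. p* = 26 and q* = 37.
Because the floor (34) lies above the market-clearing price, it is binding.
At p = 34: qd = 63 - 34 = 29 and qs = 4·34 - 67 = 69.
Quantity traded falls to 29. At q = 29 the demand price is 63 - 29 = 34 and the supply price is (67 + 29)/4 = 24.
Deadweight loss = ½ · (34 - 24) · (37 - 29) = ½ · 10 · 8 = 40.

40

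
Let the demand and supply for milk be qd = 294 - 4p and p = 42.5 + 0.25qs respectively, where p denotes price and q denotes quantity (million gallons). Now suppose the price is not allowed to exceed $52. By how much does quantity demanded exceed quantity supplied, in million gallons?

Rearranging supply gives qs = 4p - 170. Equilibrium: 294 - 4p = 4p - 170, so 464 = 8p and p* = 58, q* = 62.
The ceiling of 52 is below the equilibrium price 58, so it binds.
At p = 52: qd = 294 - 4·52 = 86 and qs = 4·52 - 170 = 38.
Shortage = qd - qs = 86 - 38 = 48.

48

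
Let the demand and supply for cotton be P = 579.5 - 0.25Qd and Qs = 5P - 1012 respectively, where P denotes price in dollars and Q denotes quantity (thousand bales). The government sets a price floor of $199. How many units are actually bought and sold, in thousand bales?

838

Rearranging demand gives Qd = 2318 - 4P. Setting quantity demanded equal to quantity supplied, 2318 - 4P = 5P - 1012, gives P* = 370 and Q* = 838.
The floor of 199 is below the equilibrium price 370, so it is not binding; the market clears at P* = 370, Q* = 838.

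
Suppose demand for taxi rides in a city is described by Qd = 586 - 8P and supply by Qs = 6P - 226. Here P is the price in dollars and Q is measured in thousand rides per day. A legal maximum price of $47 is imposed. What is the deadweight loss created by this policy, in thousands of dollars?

In a free market, 586 - 8P = 6P - 226 gives the equilibrium P* = 58, Q* = 122.
Since 47 < 58, the ceiling is binding.
At P = 47: Qd = 586 - 8·47 = 210 and Qs = 6·47 - 226 = 56.
Quantity traded falls to 56. At Q = 56 the demand price is (586 - 56)/8 = 66.25 and the supply price is (226 + 56)/6 = 47.
Deadweight loss = ½ · (66.25 - 47) · (122 - 56) = ½ · 19.25 · 66 = 635.25.

635.25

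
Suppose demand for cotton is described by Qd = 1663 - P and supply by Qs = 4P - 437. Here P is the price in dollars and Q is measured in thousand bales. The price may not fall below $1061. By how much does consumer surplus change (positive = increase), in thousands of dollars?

Equilibrium: 1663 - P = 4P - 437, so 2100 = 5P and P* = 420, Q* = 1243.
The floor of 1061 is above the equilibrium price 420, so it binds.
At P = 1061: Qd = 1663 - 1061 = 602 and Qs = 4·1061 - 437 = 3807.
Consumer surplus without the control is ½ · (1663 - 420) · 1243 = 772524.5.
With the floor, consumers buy 602 units at 1061, so CS = ½ · (1663 - 1061) · 602 = 181202.
Change in consumer surplus = 181202 - 772524.5 = -591322.5.

-591322.5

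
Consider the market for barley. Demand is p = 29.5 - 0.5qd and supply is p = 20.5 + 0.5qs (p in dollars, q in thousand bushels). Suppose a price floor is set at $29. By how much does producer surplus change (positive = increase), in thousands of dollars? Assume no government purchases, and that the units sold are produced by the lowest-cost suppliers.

Rearranging demand gives qd = 59 - 2p; rearranging supply gives qs = 2p - 41. In a free market, 59 - 2p = 2p - 41 gives the equilibrium p* = 25, q* = 9.
Because the floor (29) lies above the market-clearing price, it is binding.
At p = 29: qd = 59 - 2·29 = 1 and qs = 2·29 - 41 = 17.
Producer surplus without the control is ½ · (25 - 20.5) · 9 = 20.25.
With the floor, 1 units are sold at 29. The supply price at q = 1 is 21, so PS = ½ · [(29 - 20.5) + (29 - 21)] · 1 = 8.25.
Change in producer surplus = 8.25 - 20.25 = -12.

-12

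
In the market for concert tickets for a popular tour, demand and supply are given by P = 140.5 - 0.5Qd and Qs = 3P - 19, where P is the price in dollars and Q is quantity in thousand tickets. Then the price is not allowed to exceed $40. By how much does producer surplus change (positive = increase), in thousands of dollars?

-2620

Rearranging demand gives Qd = 281 - 2P. Without the control the market clears where 281 - 2P = 3P - 19, i.e. P* = 60 and Q* = 161.
Because the ceiling (40) lies below the market-clearing price, it is binding.
At P = 40: Qd = 281 - 2·40 = 201 and Qs = 3·40 - 19 = 101.
Producer surplus without the control is ½ · (60 - 19/3) · 161 = 25921/6.
With the ceiling, producers sell 101 units at 40, so PS = ½ · (40 - 19/3) · 101 = 10201/6.
Change in producer surplus = 10201/6 - 25921/6 = -2620.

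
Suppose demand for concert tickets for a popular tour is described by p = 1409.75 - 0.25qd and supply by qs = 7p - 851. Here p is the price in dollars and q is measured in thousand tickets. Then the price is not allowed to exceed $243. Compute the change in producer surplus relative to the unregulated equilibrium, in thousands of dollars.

Rearranging demand gives qd = 5639 - 4p. Equilibrium: 5639 - 4p = 7p - 851, so 6490 = 11p and p* = 590, q* = 3279.
The ceiling of 243 is below the equilibrium price 590, so it binds.
At p = 243: qd = 5639 - 4·243 = 4667 and qs = 7·243 - 851 = 850.
Producer surplus without the control is ½ · (590 - 851/7) · 3279 = 10751841/14.
With the ceiling, producers sell 850 units at 243, so PS = ½ · (243 - 851/7) · 850 = 361250/7.
Change in producer surplus = 361250/7 - 10751841/14 = -716381.5.

-716381.5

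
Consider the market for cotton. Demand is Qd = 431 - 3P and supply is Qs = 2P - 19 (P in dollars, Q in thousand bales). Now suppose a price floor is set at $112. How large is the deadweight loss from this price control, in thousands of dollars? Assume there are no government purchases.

1815

Without the control the market clears where 431 - 3P = 2P - 19, i.e. P* = 90 and Q* = 161.
Because the floor (112) lies above the market-clearing price, it is binding.
At P = 112: Qd = 431 - 3·112 = 95 and Qs = 2·112 - 19 = 205.
Quantity traded falls to 95. At Q = 95 the demand price is (431 - 95)/3 = 112 and the supply price is (19 + 95)/2 = 57.
Deadweight loss = ½ · (112 - 57) · (161 - 95) = ½ · 55 · 66 = 1815.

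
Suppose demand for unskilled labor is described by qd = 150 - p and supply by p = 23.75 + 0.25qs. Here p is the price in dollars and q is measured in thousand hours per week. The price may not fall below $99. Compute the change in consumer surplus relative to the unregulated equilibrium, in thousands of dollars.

-3800

Rearranging supply gives qs = 4p - 95. Equilibrium: 150 - p = 4p - 95, so 245 = 5p and p* = 49, q* = 101.
Because the floor (99) lies above the market-clearing price, it is binding.
At p = 99: qd = 150 - 99 = 51 and qs = 4·99 - 95 = 301.
Consumer surplus without the control is ½ · (150 - 49) · 101 = 5100.5.
With the floor, consumers buy 51 units at 99, so CS = ½ · (150 - 99) · 51 = 1300.5.
Change in consumer surplus = 1300.5 - 5100.5 = -3800.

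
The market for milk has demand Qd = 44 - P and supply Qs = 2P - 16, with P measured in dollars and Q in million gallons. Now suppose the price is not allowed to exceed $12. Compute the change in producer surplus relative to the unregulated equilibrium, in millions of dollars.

Equilibrium: 44 - P = 2P - 16, so 60 = 3P and P* = 20, Q* = 24.
The ceiling of 12 is below the equilibrium price 20, so it binds.
At P = 12: Qd = 44 - 12 = 32 and Qs = 2·12 - 16 = 8.
Producer surplus without the control is ½ · (20 - 8) · 24 = 144.
With the ceiling, producers sell 8 units at 12, so PS = ½ · (12 - 8) · 8 = 16.
Change in producer surplus = 16 - 144 = -128.

-128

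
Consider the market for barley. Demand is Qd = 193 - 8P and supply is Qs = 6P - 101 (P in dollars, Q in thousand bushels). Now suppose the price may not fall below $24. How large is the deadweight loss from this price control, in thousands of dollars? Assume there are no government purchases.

Without the control the market clears where 193 - 8P = 6P - 101, i.e. P* = 21 and Q* = 25.
The floor of 24 is above the equilibrium price 21, so it binds.
At P = 24: Qd = 193 - 8·24 = 1 and Qs = 6·24 - 101 = 43.
Quantity traded falls to 1. At Q = 1 the demand price is (193 - 1)/8 = 24 and the supply price is (101 + 1)/6 = 17.
Deadweight loss = ½ · (24 - 17) · (25 - 1) = ½ · 7 · 24 = 84.

84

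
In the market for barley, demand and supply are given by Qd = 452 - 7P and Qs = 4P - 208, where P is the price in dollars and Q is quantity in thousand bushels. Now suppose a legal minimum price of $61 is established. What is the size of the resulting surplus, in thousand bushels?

Setting quantity demanded equal to quantity supplied, 452 - 7P = 4P - 208, gives P* = 60 and Q* = 32.
Since 61 > 60, the floor is binding.
At P = 61: Qd = 452 - 7·61 = 25 and Qs = 4·61 - 208 = 36.
Surplus = Qs - Qd = 36 - 25 = 11.

11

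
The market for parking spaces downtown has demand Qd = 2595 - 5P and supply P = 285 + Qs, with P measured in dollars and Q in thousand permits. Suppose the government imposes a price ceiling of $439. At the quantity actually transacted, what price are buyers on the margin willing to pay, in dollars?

Rearranging supply gives Qs = P - 285. In a free market, 2595 - 5P = P - 285 gives the equilibrium P* = 480, Q* = 195.
Since 439 < 480, the ceiling is binding.
At P = 439: Qd = 2595 - 5·439 = 400 and Qs = 439 - 285 = 154.
Only 154 units reach the market. On the demand curve, the marginal buyer's willingness to pay at Q = 154 is (2595 - 154)/5 = 488.2.

488.2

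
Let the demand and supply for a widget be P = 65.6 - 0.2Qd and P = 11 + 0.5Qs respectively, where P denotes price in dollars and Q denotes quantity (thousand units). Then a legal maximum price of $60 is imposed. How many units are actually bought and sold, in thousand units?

78

Rearranging demand gives Qd = 328 - 5P; rearranging supply gives Qs = 2P - 22. Without the control the market clears where 328 - 5P = 2P - 22, i.e. P* = 50 and Q* = 78.
Since 60 is above P* = 50, the ceiling does not bind and the free-market outcome prevails.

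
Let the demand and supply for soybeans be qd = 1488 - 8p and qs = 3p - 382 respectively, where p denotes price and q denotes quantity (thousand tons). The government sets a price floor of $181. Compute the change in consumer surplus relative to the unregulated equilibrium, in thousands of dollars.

Equilibrium: 1488 - 8p = 3p - 382, so 1870 = 11p and p* = 170, q* = 128.
Because the floor (181) lies above the market-clearing price, it is binding.
At p = 181: qd = 1488 - 8·181 = 40 and qs = 3·181 - 382 = 161.
Consumer surplus without the control is ½ · (186 - 170) · 128 = 1024.
With the floor, consumers buy 40 units at 181, so CS = ½ · (186 - 181) · 40 = 100.
Change in consumer surplus = 100 - 1024 = -924.

-924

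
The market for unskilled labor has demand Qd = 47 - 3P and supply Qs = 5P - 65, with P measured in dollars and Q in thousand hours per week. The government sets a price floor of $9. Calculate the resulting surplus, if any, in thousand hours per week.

0

Equilibrium: 47 - 3P = 5P - 65, so 112 = 8P and P* = 14, Q* = 5.
The floor of 9 is below the equilibrium price 14, so it is not binding; the market clears at P* = 14, Q* = 5.
Since the control does not bind, there is no surplus.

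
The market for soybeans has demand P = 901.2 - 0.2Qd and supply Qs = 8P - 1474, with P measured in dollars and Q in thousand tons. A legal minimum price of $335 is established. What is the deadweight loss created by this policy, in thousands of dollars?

Rearranging demand gives Qd = 4506 - 5P. In a free market, 4506 - 5P = 8P - 1474 gives the equilibrium P* = 460, Q* = 2206.
The floor of 335 is below the equilibrium price 460, so it is not binding; the market clears at P* = 460, Q* = 2206.
Since the control does not bind, no trades are prevented and deadweight loss is zero.

0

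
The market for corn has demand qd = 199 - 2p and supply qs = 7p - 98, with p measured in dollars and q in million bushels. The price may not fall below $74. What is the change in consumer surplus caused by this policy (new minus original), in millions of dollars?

In a free market, 199 - 2p = 7p - 98 gives the equilibrium p* = 33, q* = 133.
Since 74 > 33, the floor is binding.
At p = 74: qd = 199 - 2·74 = 51 and qs = 7·74 - 98 = 420.
Consumer surplus without the control is ½ · (99.5 - 33) · 133 = 4422.25.
With the floor, consumers buy 51 units at 74, so CS = ½ · (99.5 - 74) · 51 = 650.25.
Change in consumer surplus = 650.25 - 4422.25 = -3772.

-3772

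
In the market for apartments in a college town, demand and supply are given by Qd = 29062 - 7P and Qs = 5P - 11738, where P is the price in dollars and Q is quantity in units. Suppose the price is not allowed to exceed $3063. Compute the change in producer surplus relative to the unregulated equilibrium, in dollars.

-1489371.5

Setting quantity demanded equal to quantity supplied, 29062 - 7P = 5P - 11738, gives P* = 3400 and Q* = 5262.
The ceiling of 3063 is below the equilibrium price 3400, so it binds.
At P = 3063: Qd = 29062 - 7·3063 = 7621 and Qs = 5·3063 - 11738 = 3577.
Producer surplus without the control is ½ · (3400 - 2347.6) · 5262 = 2768864.4.
With the ceiling, producers sell 3577 units at 3063, so PS = ½ · (3063 - 2347.6) · 3577 = 1279492.9.
Change in producer surplus = 1279492.9 - 2768864.4 = -1489371.5.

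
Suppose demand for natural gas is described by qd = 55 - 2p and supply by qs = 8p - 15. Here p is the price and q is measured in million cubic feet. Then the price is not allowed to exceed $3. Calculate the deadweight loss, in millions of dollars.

320

Without the control the market clears where 55 - 2p = 8p - 15, i.e. p* = 7 and q* = 41.
The ceiling of 3 is below the equilibrium price 7, so it binds.
At p = 3: qd = 55 - 2·3 = 49 and qs = 8·3 - 15 = 9.
Quantity traded falls to 9. At q = 9 the demand price is (55 - 9)/2 = 23 and the supply price is (15 + 9)/8 = 3.
Deadweight loss = ½ · (23 - 3) · (41 - 9) = ½ · 20 · 32 = 320.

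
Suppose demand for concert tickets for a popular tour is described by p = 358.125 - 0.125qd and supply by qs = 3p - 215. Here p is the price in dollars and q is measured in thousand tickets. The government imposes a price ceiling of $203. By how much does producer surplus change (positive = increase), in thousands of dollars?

Rearranging demand gives qd = 2865 - 8p. Setting quantity demanded equal to quantity supplied, 2865 - 8p = 3p - 215, gives p* = 280 and q* = 625.
Because the ceiling (203) lies below the market-clearing price, it is binding.
At p = 203: qd = 2865 - 8·203 = 1241 and qs = 3·203 - 215 = 394.
Producer surplus without the control is ½ · (280 - 215/3) · 625 = 390625/6.
With the ceiling, producers sell 394 units at 203, so PS = ½ · (203 - 215/3) · 394 = 77618/3.
Change in producer surplus = 77618/3 - 390625/6 = -39231.5.

-39231.5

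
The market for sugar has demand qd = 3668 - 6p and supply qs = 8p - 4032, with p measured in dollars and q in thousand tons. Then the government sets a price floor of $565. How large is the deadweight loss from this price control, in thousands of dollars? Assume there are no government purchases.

1181.25

In a free market, 3668 - 6p = 8p - 4032 gives the equilibrium p* = 550, q* = 368.
Since 565 > 550, the floor is binding.
At p = 565: qd = 3668 - 6·565 = 278 and qs = 8·565 - 4032 = 488.
Quantity traded falls to 278. At q = 278 the demand price is (3668 - 278)/6 = 565 and the supply price is (4032 + 278)/8 = 538.75.
Deadweight loss = ½ · (565 - 538.75) · (368 - 278) = ½ · 26.25 · 90 = 1181.25.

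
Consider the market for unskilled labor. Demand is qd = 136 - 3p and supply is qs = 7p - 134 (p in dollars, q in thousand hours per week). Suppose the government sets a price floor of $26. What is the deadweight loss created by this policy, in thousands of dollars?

Without the control the market clears where 136 - 3p = 7p - 134, i.e. p* = 27 and q* = 55.
Since 26 is below p* = 27, the floor does not bind and the free-market outcome prevails.
Since the control does not bind, no trades are prevented and deadweight loss is zero.

0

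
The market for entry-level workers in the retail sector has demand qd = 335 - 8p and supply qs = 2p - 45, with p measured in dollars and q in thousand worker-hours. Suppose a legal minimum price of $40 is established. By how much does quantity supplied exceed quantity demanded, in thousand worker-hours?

Equilibrium: 335 - 8p = 2p - 45, so 380 = 10p and p* = 38, q* = 31.
The floor of 40 is above the equilibrium price 38, so it binds.
At p = 40: qd = 335 - 8·40 = 15 and qs = 2·40 - 45 = 35.
Surplus = qs - qd = 35 - 15 = 20.

20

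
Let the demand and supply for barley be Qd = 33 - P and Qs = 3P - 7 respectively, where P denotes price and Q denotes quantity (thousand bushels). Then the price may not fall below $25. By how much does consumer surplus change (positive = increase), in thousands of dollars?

Without the control the market clears where 33 - P = 3P - 7, i.e. P* = 10 and Q* = 23.
The floor of 25 is above the equilibrium price 10, so it binds.
At P = 25: Qd = 33 - 25 = 8 and Qs = 3·25 - 7 = 68.
Consumer surplus without the control is ½ · (33 - 10) · 23 = 264.5.
With the floor, consumers buy 8 units at 25, so CS = ½ · (33 - 25) · 8 = 32.
Change in consumer surplus = 32 - 264.5 = -232.5.

-232.5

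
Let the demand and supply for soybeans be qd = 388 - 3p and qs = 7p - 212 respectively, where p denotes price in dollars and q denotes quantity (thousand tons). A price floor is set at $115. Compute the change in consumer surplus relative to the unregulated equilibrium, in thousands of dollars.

Equilibrium: 388 - 3p = 7p - 212, so 600 = 10p and p* = 60, q* = 208.
Because the floor (115) lies above the market-clearing price, it is binding.
At p = 115: qd = 388 - 3·115 = 43 and qs = 7·115 - 212 = 593.
Consumer surplus without the control is ½ · (388/3 - 60) · 208 = 21632/3.
With the floor, consumers buy 43 units at 115, so CS = ½ · (388/3 - 115) · 43 = 1849/6.
Change in consumer surplus = 1849/6 - 21632/3 = -6902.5.

-6902.5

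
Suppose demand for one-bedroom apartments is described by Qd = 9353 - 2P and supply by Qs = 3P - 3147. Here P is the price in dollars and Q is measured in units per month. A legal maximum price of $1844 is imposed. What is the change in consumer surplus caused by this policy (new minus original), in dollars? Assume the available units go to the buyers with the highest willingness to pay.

596304

In a free market, 9353 - 2P = 3P - 3147 gives the equilibrium P* = 2500, Q* = 4353.
Since 1844 < 2500, the ceiling is binding.
At P = 1844: Qd = 9353 - 2·1844 = 5665 and Qs = 3·1844 - 3147 = 2385.
Consumer surplus without the control is ½ · (4676.5 - 2500) · 4353 = 4737152.25.
With the ceiling, 2385 units are sold at 1844 (assume they go to the highest-value buyers). The demand price at Q = 2385 is 3484, so CS = ½ · [(4676.5 - 1844) + (3484 - 1844)] · 2385 = 5333456.25.
Change in consumer surplus = 5333456.25 - 4737152.25 = 596304.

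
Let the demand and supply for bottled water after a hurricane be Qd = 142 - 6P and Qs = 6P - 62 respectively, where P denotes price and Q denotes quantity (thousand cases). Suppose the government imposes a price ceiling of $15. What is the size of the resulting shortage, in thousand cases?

24

Without the control the market clears where 142 - 6P = 6P - 62, i.e. P* = 17 and Q* = 40.
The ceiling of 15 is below the equilibrium price 17, so it binds.
At P = 15: Qd = 142 - 6·15 = 52 and Qs = 6·15 - 62 = 28.
Shortage = Qd - Qs = 52 - 28 = 24.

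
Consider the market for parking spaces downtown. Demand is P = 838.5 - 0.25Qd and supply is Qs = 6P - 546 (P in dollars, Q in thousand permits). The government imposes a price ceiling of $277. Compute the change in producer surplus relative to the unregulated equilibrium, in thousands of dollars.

-164415

Rearranging demand gives Qd = 3354 - 4P. Equilibrium: 3354 - 4P = 6P - 546, so 3900 = 10P and P* = 390, Q* = 1794.
The ceiling of 277 is below the equilibrium price 390, so it binds.
At P = 277: Qd = 3354 - 4·277 = 2246 and Qs = 6·277 - 546 = 1116.
Producer surplus without the control is ½ · (390 - 91) · 1794 = 268203.
With the ceiling, producers sell 1116 units at 277, so PS = ½ · (277 - 91) · 1116 = 103788.
Change in producer surplus = 103788 - 268203 = -164415.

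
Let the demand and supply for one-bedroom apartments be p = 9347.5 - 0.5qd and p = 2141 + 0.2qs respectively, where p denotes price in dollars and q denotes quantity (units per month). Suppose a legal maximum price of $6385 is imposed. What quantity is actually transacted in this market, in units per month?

Rearranging demand gives qd = 18695 - 2p; rearranging supply gives qs = 5p - 10705. Equilibrium: 18695 - 2p = 5p - 10705, so 29400 = 7p and p* = 4200, q* = 10295.
Since 6385 is above p* = 4200, the ceiling does not bind and the free-market outcome prevails.

10295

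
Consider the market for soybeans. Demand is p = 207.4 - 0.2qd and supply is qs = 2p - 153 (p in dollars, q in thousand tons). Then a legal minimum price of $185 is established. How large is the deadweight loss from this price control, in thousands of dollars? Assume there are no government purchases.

Rearranging demand gives qd = 1037 - 5p. Equilibrium: 1037 - 5p = 2p - 153, so 1190 = 7p and p* = 170, q* = 187.
The floor of 185 is above the equilibrium price 170, so it binds.
At p = 185: qd = 1037 - 5·185 = 112 and qs = 2·185 - 153 = 217.
Quantity traded falls to 112. At q = 112 the demand price is (1037 - 112)/5 = 185 and the supply price is (153 + 112)/2 = 132.5.
Deadweight loss = ½ · (185 - 132.5) · (187 - 112) = ½ · 52.5 · 75 = 1968.75.

1968.75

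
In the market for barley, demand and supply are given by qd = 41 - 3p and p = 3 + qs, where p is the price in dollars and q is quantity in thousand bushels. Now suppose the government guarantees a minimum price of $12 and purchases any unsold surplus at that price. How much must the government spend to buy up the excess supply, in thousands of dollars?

48

Rearranging supply gives qs = p - 3. Without the control the market clears where 41 - 3p = p - 3, i.e. p* = 11 and q* = 8.
Since 12 > 11, the floor is binding.
At p = 12: qd = 41 - 3·12 = 5 and qs = 12 - 3 = 9.
Surplus = qs - qd = 4.
Government expenditure = surplus × support price = 4 × 12 = 48.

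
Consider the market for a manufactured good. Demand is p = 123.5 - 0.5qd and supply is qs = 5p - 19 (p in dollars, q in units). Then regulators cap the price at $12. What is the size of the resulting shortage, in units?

182

Rearranging demand gives qd = 247 - 2p. Equilibrium: 247 - 2p = 5p - 19, so 266 = 7p and p* = 38, q* = 171.
Since 12 < 38, the ceiling is binding.
At p = 12: qd = 247 - 2·12 = 223 and qs = 5·12 - 19 = 41.
Shortage = qd - qs = 223 - 41 = 182.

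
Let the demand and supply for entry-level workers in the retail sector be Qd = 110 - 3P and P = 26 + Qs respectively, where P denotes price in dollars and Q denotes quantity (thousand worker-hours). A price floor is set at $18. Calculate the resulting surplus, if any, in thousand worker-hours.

Rearranging supply gives Qs = P - 26. Equilibrium: 110 - 3P = P - 26, so 136 = 4P and P* = 34, Q* = 8.
Since 18 is below P* = 34, the floor does not bind and the free-market outcome prevails.
Since the control does not bind, there is no surplus.

0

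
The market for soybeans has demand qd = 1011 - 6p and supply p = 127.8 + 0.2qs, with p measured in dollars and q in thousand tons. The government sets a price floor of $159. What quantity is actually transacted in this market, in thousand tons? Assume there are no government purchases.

57

Rearranging supply gives qs = 5p - 639. Equilibrium: 1011 - 6p = 5p - 639, so 1650 = 11p and p* = 150, q* = 111.
Since 159 > 150, the floor is binding.
At p = 159: qd = 1011 - 6·159 = 57 and qs = 5·159 - 639 = 156.
The quantity actually transacted is the short side, demand: 57.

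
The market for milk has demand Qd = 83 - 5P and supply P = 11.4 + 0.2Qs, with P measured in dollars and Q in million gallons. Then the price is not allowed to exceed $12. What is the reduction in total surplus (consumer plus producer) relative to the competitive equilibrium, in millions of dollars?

20

Rearranging supply gives Qs = 5P - 57. Without the control the market clears where 83 - 5P = 5P - 57, i.e. P* = 14 and Q* = 13.
The ceiling of 12 is below the equilibrium price 14, so it binds.
At P = 12: Qd = 83 - 5·12 = 23 and Qs = 5·12 - 57 = 3.
Quantity traded falls to 3. At Q = 3 the demand price is (83 - 3)/5 = 16 and the supply price is (57 + 3)/5 = 12.
Deadweight loss = ½ · (16 - 12) · (13 - 3) = ½ · 4 · 10 = 20.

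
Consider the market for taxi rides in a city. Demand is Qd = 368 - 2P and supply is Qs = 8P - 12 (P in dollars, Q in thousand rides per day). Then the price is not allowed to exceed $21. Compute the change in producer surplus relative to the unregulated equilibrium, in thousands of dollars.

Equilibrium: 368 - 2P = 8P - 12, so 380 = 10P and P* = 38, Q* = 292.
Since 21 < 38, the ceiling is binding.
At P = 21: Qd = 368 - 2·21 = 326 and Qs = 8·21 - 12 = 156.
Producer surplus without the control is ½ · (38 - 1.5) · 292 = 5329.
With the ceiling, producers sell 156 units at 21, so PS = ½ · (21 - 1.5) · 156 = 1521.
Change in producer surplus = 1521 - 5329 = -3808.

-3808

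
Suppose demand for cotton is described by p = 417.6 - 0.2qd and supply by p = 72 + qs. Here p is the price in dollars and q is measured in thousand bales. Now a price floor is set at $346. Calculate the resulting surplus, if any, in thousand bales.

Rearranging demand gives qd = 2088 - 5p; rearranging supply gives qs = p - 72. Setting quantity demanded equal to quantity supplied, 2088 - 5p = p - 72, gives p* = 360 and q* = 288.
The floor of 346 is below the equilibrium price 360, so it is not binding; the market clears at p* = 360, q* = 288.
Since the control does not bind, there is no surplus.

0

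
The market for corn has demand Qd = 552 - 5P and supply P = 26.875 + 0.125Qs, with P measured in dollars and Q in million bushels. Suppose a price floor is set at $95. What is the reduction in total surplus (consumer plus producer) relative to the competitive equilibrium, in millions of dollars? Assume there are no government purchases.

Rearranging supply gives Qs = 8P - 215. Equilibrium: 552 - 5P = 8P - 215, so 767 = 13P and P* = 59, Q* = 257.
Because the floor (95) lies above the market-clearing price, it is binding.
At P = 95: Qd = 552 - 5·95 = 77 and Qs = 8·95 - 215 = 545.
Quantity traded falls to 77. At Q = 77 the demand price is (552 - 77)/5 = 95 and the supply price is (215 + 77)/8 = 36.5.
Deadweight loss = ½ · (95 - 36.5) · (257 - 77) = ½ · 58.5 · 180 = 5265.

5265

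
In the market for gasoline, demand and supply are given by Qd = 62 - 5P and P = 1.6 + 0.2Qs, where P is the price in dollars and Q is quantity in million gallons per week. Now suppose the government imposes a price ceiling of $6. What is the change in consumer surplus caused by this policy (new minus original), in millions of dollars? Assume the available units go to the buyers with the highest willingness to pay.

19.5

Rearranging supply gives Qs = 5P - 8. Equilibrium: 62 - 5P = 5P - 8, so 70 = 10P and P* = 7, Q* = 27.
The ceiling of 6 is below the equilibrium price 7, so it binds.
At P = 6: Qd = 62 - 5·6 = 32 and Qs = 5·6 - 8 = 22.
Consumer surplus without the control is ½ · (12.4 - 7) · 27 = 72.9.
With the ceiling, 22 units are sold at 6 (assume they go to the highest-value buyers). The demand price at Q = 22 is 8, so CS = ½ · [(12.4 - 6) + (8 - 6)] · 22 = 92.4.
Change in consumer surplus = 92.4 - 72.9 = 19.5.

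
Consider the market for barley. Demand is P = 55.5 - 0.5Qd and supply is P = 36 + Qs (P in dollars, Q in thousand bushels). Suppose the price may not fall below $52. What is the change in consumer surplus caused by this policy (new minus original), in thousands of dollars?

Rearranging demand gives Qd = 111 - 2P; rearranging supply gives Qs = P - 36. Without the control the market clears where 111 - 2P = P - 36, i.e. P* = 49 and Q* = 13.
Since 52 > 49, the floor is binding.
At P = 52: Qd = 111 - 2·52 = 7 and Qs = 52 - 36 = 16.
Consumer surplus without the control is ½ · (55.5 - 49) · 13 = 42.25.
With the floor, consumers buy 7 units at 52, so CS = ½ · (55.5 - 52) · 7 = 12.25.
Change in consumer surplus = 12.25 - 42.25 = -30.

-30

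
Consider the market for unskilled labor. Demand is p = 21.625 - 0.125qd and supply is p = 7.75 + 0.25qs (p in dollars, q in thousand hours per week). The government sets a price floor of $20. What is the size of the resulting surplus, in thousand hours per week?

36

Rearranging demand gives qd = 173 - 8p; rearranging supply gives qs = 4p - 31. Without the control the market clears where 173 - 8p = 4p - 31, i.e. p* = 17 and q* = 37.
The floor of 20 is above the equilibrium price 17, so it binds.
At p = 20: qd = 173 - 8·20 = 13 and qs = 4·20 - 31 = 49.
Surplus = qs - qd = 49 - 13 = 36.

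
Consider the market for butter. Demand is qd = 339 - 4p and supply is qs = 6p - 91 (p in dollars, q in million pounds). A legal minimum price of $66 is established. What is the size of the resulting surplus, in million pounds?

230

Setting quantity demanded equal to quantity supplied, 339 - 4p = 6p - 91, gives p* = 43 and q* = 167.
Since 66 > 43, the floor is binding.
At p = 66: qd = 339 - 4·66 = 75 and qs = 6·66 - 91 = 305.
Surplus = qs - qd = 305 - 75 = 230.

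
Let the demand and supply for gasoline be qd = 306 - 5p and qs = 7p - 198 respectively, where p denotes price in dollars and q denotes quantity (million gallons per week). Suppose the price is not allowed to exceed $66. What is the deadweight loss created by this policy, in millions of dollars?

Equilibrium: 306 - 5p = 7p - 198, so 504 = 12p and p* = 42, q* = 96.
The ceiling of 66 is above the equilibrium price 42, so it is not binding; the market clears at p* = 42, q* = 96.
Since the control does not bind, no trades are prevented and deadweight loss is zero.

0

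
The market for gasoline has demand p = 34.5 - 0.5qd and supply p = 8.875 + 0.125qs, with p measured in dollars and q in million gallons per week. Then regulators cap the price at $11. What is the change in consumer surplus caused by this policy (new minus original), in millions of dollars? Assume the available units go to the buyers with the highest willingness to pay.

-93

Rearranging demand gives qd = 69 - 2p; rearranging supply gives qs = 8p - 71. Setting quantity demanded equal to quantity supplied, 69 - 2p = 8p - 71, gives p* = 14 and q* = 41.
Because the ceiling (11) lies below the market-clearing price, it is binding.
At p = 11: qd = 69 - 2·11 = 47 and qs = 8·11 - 71 = 17.
Consumer surplus without the control is ½ · (34.5 - 14) · 41 = 420.25.
With the ceiling, 17 units are sold at 11 (assume they go to the highest-value buyers). The demand price at q = 17 is 26, so CS = ½ · [(34.5 - 11) + (26 - 11)] · 17 = 327.25.
Change in consumer surplus = 327.25 - 420.25 = -93.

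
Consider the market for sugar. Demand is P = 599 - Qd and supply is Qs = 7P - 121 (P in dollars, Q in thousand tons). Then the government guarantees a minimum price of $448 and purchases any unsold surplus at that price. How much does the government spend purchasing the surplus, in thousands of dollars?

1283072

Rearranging demand gives Qd = 599 - P. Setting quantity demanded equal to quantity supplied, 599 - P = 7P - 121, gives P* = 90 and Q* = 509.
Since 448 > 90, the floor is binding.
At P = 448: Qd = 599 - 448 = 151 and Qs = 7·448 - 121 = 3015.
Surplus = Qs - Qd = 2864.
Government expenditure = surplus × support price = 2864 × 448 = 1283072.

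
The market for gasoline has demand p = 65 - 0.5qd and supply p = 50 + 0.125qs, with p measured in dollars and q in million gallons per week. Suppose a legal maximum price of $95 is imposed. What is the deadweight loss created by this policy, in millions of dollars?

0

Rearranging demand gives qd = 130 - 2p; rearranging supply gives qs = 8p - 400. Setting quantity demanded equal to quantity supplied, 130 - 2p = 8p - 400, gives p* = 53 and q* = 24.
Since 95 is above p* = 53, the ceiling does not bind and the free-market outcome prevails.
Since the control does not bind, no trades are prevented and deadweight loss is zero.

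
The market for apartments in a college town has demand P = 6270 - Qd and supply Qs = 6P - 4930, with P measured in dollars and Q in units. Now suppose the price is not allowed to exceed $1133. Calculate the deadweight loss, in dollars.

Rearranging demand gives Qd = 6270 - P. Setting quantity demanded equal to quantity supplied, 6270 - P = 6P - 4930, gives P* = 1600 and Q* = 4670.
Because the ceiling (1133) lies below the market-clearing price, it is binding.
At P = 1133: Qd = 6270 - 1133 = 5137 and Qs = 6·1133 - 4930 = 1868.
Quantity traded falls to 1868. At Q = 1868 the demand price is 6270 - 1868 = 4402 and the supply price is (4930 + 1868)/6 = 1133.
Deadweight loss = ½ · (4402 - 1133) · (4670 - 1868) = ½ · 3269 · 2802 = 4579869.

4579869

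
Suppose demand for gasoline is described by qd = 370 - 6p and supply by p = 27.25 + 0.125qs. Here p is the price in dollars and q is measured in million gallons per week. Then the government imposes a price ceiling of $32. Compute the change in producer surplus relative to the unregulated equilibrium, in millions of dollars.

-780

Rearranging supply gives qs = 8p - 218. Setting quantity demanded equal to quantity supplied, 370 - 6p = 8p - 218, gives p* = 42 and q* = 118.
The ceiling of 32 is below the equilibrium price 42, so it binds.
At p = 32: qd = 370 - 6·32 = 178 and qs = 8·32 - 218 = 38.
Producer surplus without the control is ½ · (42 - 27.25) · 118 = 870.25.
With the ceiling, producers sell 38 units at 32, so PS = ½ · (32 - 27.25) · 38 = 90.25.
Change in producer surplus = 90.25 - 870.25 = -780.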